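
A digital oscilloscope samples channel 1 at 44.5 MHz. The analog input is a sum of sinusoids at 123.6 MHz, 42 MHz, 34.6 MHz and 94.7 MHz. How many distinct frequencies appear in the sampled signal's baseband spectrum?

fs/2 = 22.25 MHz.
123.6 MHz mod fs = 34.6 MHz.
34.6 MHz > fs/2 = 22.25 MHz, folds to fs − 34.6 MHz = 9.9 MHz.
42 MHz > fs/2 = 22.25 MHz, folds to fs − 42 MHz = 2.5 MHz.
34.6 MHz > fs/2 = 22.25 MHz, folds to fs − 34.6 MHz = 9.9 MHz.
94.7 MHz mod fs = 5.7 MHz.
5.7 MHz ≤ fs/2 = 22.25 MHz, appears at 5.7 MHz.
Distinct values: {2.5 MHz, 5.7 MHz, 9.9 MHz} → 3.

3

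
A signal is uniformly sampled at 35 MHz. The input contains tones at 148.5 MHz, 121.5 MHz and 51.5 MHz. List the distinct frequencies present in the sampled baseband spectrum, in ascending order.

fs/2 = 17.5 MHz.
148.5 MHz mod fs = 8.5 MHz.
8.5 MHz ≤ fs/2 = 17.5 MHz, appears at 8.5 MHz.
121.5 MHz mod fs = 16.5 MHz.
16.5 MHz ≤ fs/2 = 17.5 MHz, appears at 16.5 MHz.
51.5 MHz mod fs = 16.5 MHz.
16.5 MHz ≤ fs/2 = 17.5 MHz, appears at 16.5 MHz.
Distinct values: {8.5 MHz, 16.5 MHz}.

8.5 MHz, 16.5 MHz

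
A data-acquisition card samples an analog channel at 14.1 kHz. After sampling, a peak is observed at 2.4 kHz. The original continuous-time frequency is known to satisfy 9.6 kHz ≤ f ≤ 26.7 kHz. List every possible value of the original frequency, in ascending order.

11.7 kHz, 16.5 kHz, 25.8 kHz

Frequencies that alias to 2.4 kHz are k·fs ± 2.4 kHz for integer k ≥ 0.
k=0: 2.4 kHz.
k=1: 11.7 kHz, 16.5 kHz.
k=2: 25.8 kHz, 30.6 kHz.
k=3: 39.9 kHz, 44.7 kHz.
Within [9.6 kHz, 26.7 kHz]: 11.7 kHz, 16.5 kHz, 25.8 kHz.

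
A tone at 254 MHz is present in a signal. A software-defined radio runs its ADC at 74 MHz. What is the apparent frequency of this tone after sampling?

254 MHz mod fs = 32 MHz.
32 MHz ≤ fs/2 = 37 MHz, appears at 32 MHz.

32 MHz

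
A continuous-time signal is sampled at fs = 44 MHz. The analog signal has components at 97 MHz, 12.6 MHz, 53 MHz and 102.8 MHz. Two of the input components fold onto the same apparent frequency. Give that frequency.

9 MHz

fs/2 = 22 MHz.
97 MHz mod fs = 9 MHz.
9 MHz ≤ fs/2 = 22 MHz, appears at 9 MHz.
12.6 MHz ≤ fs/2 = 22 MHz, passes unchanged.
53 MHz mod fs = 9 MHz.
9 MHz ≤ fs/2 = 22 MHz, appears at 9 MHz.
102.8 MHz mod fs = 14.8 MHz.
14.8 MHz ≤ fs/2 = 22 MHz, appears at 14.8 MHz.
53 MHz and 97 MHz both map to 9 MHz.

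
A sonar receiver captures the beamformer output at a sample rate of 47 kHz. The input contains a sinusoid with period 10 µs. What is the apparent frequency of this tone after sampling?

6 kHz

T = 10 µs → f = 1/T = 100 kHz.
100 kHz mod fs = 6 kHz.
6 kHz ≤ fs/2 = 23.5 kHz, appears at 6 kHz.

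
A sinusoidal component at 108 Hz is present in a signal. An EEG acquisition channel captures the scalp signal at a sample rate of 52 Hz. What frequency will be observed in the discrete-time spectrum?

4 Hz

108 Hz mod fs = 4 Hz.
4 Hz ≤ fs/2 = 26 Hz, appears at 4 Hz.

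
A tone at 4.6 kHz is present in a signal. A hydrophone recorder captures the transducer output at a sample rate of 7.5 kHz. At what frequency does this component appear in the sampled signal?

4.6 kHz > fs/2 = 3.75 kHz, folds to fs − 4.6 kHz = 2.9 kHz.

2.9 kHz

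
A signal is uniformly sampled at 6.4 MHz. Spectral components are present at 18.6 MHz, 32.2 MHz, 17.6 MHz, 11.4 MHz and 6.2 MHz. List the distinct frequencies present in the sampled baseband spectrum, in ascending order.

0.2 MHz, 0.6 MHz, 1.4 MHz, 1.6 MHz

fs/2 = 3.2 MHz.
18.6 MHz mod fs = 5.8 MHz.
5.8 MHz > fs/2 = 3.2 MHz, folds to fs − 5.8 MHz = 0.6 MHz.
32.2 MHz mod fs = 0.2 MHz.
0.2 MHz ≤ fs/2 = 3.2 MHz, appears at 0.2 MHz.
17.6 MHz mod fs = 4.8 MHz.
4.8 MHz > fs/2 = 3.2 MHz, folds to fs − 4.8 MHz = 1.6 MHz.
11.4 MHz mod fs = 5 MHz.
5 MHz > fs/2 = 3.2 MHz, folds to fs − 5 MHz = 1.4 MHz.
6.2 MHz > fs/2 = 3.2 MHz, folds to fs − 6.2 MHz = 0.2 MHz.
Distinct values: {0.2 MHz, 0.6 MHz, 1.4 MHz, 1.6 MHz}.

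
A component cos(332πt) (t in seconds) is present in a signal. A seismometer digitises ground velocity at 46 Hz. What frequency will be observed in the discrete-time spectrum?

ω = 332π rad/s → f = ω/(2π) = 166 Hz.
166 Hz mod fs = 28 Hz.
28 Hz > fs/2 = 23 Hz, folds to fs − 28 Hz = 18 Hz.

18 Hz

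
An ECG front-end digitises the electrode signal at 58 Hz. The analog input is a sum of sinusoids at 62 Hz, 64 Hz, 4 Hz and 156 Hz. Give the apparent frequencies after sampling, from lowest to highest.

4 Hz, 6 Hz, 18 Hz

fs/2 = 29 Hz.
62 Hz mod fs = 4 Hz.
4 Hz ≤ fs/2 = 29 Hz, appears at 4 Hz.
64 Hz mod fs = 6 Hz.
6 Hz ≤ fs/2 = 29 Hz, appears at 6 Hz.
4 Hz ≤ fs/2 = 29 Hz, passes unchanged.
156 Hz mod fs = 40 Hz.
40 Hz > fs/2 = 29 Hz, folds to fs − 40 Hz = 18 Hz.
Distinct values: {4 Hz, 6 Hz, 18 Hz}.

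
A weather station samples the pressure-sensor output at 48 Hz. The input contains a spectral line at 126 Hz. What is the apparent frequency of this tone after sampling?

18 Hz

126 Hz mod fs = 30 Hz.
30 Hz > fs/2 = 24 Hz, folds to fs − 30 Hz = 18 Hz.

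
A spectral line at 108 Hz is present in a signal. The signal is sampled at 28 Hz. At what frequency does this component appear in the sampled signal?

4 Hz

108 Hz mod fs = 24 Hz.
24 Hz > fs/2 = 14 Hz, folds to fs − 24 Hz = 4 Hz.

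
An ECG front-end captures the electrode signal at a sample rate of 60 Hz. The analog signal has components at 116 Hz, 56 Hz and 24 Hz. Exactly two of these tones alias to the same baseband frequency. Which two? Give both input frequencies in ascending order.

fs/2 = 30 Hz.
116 Hz mod fs = 56 Hz.
56 Hz > fs/2 = 30 Hz, folds to fs − 56 Hz = 4 Hz.
56 Hz > fs/2 = 30 Hz, folds to fs − 56 Hz = 4 Hz.
24 Hz ≤ fs/2 = 30 Hz, passes unchanged.
56 Hz and 116 Hz both map to 4 Hz.

56 Hz, 116 Hz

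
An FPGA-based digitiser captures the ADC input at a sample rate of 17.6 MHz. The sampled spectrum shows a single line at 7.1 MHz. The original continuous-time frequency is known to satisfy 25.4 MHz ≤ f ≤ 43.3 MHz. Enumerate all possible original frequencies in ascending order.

Frequencies that alias to 7.1 MHz are k·fs ± 7.1 MHz for integer k ≥ 0.
k=0: 7.1 MHz.
k=1: 10.5 MHz, 24.7 MHz.
k=2: 28.1 MHz, 42.3 MHz.
k=3: 45.7 MHz, 59.9 MHz.
Within [25.4 MHz, 43.3 MHz]: 28.1 MHz, 42.3 MHz.

28.1 MHz, 42.3 MHz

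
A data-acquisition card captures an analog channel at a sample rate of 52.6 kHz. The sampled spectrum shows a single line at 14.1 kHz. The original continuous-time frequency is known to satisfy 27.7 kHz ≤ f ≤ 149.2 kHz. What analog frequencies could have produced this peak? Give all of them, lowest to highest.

38.5 kHz, 66.7 kHz, 91.1 kHz, 119.3 kHz, 143.7 kHz

Frequencies that alias to 14.1 kHz are k·fs ± 14.1 kHz for integer k ≥ 0.
k=0: 14.1 kHz.
k=1: 38.5 kHz, 66.7 kHz.
k=2: 91.1 kHz, 119.3 kHz.
k=3: 143.7 kHz, 171.9 kHz.
k=4: 196.3 kHz, 224.5 kHz.
Within [27.7 kHz, 149.2 kHz]: 38.5 kHz, 66.7 kHz, 91.1 kHz, 119.3 kHz, 143.7 kHz.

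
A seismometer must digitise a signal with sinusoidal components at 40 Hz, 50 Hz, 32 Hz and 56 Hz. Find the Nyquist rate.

112 Hz

Highest-frequency component: 56 Hz.
Nyquist rate = 2 × 56 Hz = 112 Hz.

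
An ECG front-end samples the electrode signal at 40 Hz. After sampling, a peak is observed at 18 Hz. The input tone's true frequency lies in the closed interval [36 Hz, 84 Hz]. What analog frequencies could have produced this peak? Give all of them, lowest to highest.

58 Hz, 62 Hz

Frequencies that alias to 18 Hz are k·fs ± 18 Hz for integer k ≥ 0.
k=0: 18 Hz.
k=1: 22 Hz, 58 Hz.
k=2: 62 Hz, 98 Hz.
k=3: 102 Hz, 138 Hz.
Within [36 Hz, 84 Hz]: 58 Hz, 62 Hz.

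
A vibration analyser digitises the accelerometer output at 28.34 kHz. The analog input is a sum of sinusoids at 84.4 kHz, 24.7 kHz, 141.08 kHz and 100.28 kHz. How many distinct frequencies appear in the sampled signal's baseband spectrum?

3

fs/2 = 14.17 kHz.
84.4 kHz mod fs = 27.72 kHz.
27.72 kHz > fs/2 = 14.17 kHz, folds to fs − 27.72 kHz = 0.62 kHz.
24.7 kHz > fs/2 = 14.17 kHz, folds to fs − 24.7 kHz = 3.64 kHz.
141.08 kHz mod fs = 27.72 kHz.
27.72 kHz > fs/2 = 14.17 kHz, folds to fs − 27.72 kHz = 0.62 kHz.
100.28 kHz mod fs = 15.26 kHz.
15.26 kHz > fs/2 = 14.17 kHz, folds to fs − 15.26 kHz = 13.08 kHz.
Distinct values: {0.62 kHz, 3.64 kHz, 13.08 kHz} → 3.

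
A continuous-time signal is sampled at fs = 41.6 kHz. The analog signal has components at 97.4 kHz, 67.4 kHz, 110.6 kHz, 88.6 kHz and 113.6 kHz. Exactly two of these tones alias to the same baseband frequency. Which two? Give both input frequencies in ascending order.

fs/2 = 20.8 kHz.
97.4 kHz mod fs = 14.2 kHz.
14.2 kHz ≤ fs/2 = 20.8 kHz, appears at 14.2 kHz.
67.4 kHz mod fs = 25.8 kHz.
25.8 kHz > fs/2 = 20.8 kHz, folds to fs − 25.8 kHz = 15.8 kHz.
110.6 kHz mod fs = 27.4 kHz.
27.4 kHz > fs/2 = 20.8 kHz, folds to fs − 27.4 kHz = 14.2 kHz.
88.6 kHz mod fs = 5.4 kHz.
5.4 kHz ≤ fs/2 = 20.8 kHz, appears at 5.4 kHz.
113.6 kHz mod fs = 30.4 kHz.
30.4 kHz > fs/2 = 20.8 kHz, folds to fs − 30.4 kHz = 11.2 kHz.
97.4 kHz and 110.6 kHz both map to 14.2 kHz.

97.4 kHz, 110.6 kHz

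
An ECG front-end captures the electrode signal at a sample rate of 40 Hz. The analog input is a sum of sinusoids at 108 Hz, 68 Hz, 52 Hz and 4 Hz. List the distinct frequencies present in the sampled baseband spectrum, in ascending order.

fs/2 = 20 Hz.
108 Hz mod fs = 28 Hz.
28 Hz > fs/2 = 20 Hz, folds to fs − 28 Hz = 12 Hz.
68 Hz mod fs = 28 Hz.
28 Hz > fs/2 = 20 Hz, folds to fs − 28 Hz = 12 Hz.
52 Hz mod fs = 12 Hz.
12 Hz ≤ fs/2 = 20 Hz, appears at 12 Hz.
4 Hz ≤ fs/2 = 20 Hz, passes unchanged.
Distinct values: {4 Hz, 12 Hz}.

4 Hz, 12 Hz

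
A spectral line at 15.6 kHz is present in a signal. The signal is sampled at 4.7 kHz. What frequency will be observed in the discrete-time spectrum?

15.6 kHz mod fs = 1.5 kHz.
1.5 kHz ≤ fs/2 = 2.35 kHz, appears at 1.5 kHz.

1.5 kHz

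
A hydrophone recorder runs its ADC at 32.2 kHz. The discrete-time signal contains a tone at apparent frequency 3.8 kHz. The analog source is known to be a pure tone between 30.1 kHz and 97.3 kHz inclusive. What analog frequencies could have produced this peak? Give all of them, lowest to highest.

Frequencies that alias to 3.8 kHz are k·fs ± 3.8 kHz for integer k ≥ 0.
k=0: 3.8 kHz.
k=1: 28.4 kHz, 36 kHz.
k=2: 60.6 kHz, 68.2 kHz.
k=3: 92.8 kHz, 100.4 kHz.
k=4: 125 kHz, 132.6 kHz.
Within [30.1 kHz, 97.3 kHz]: 36 kHz, 60.6 kHz, 68.2 kHz, 92.8 kHz.

36 kHz, 60.6 kHz, 68.2 kHz, 92.8 kHz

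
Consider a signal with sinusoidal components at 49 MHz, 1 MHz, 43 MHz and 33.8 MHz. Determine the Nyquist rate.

98 MHz

Highest-frequency component: 49 MHz.
Nyquist rate = 2 × 49 MHz = 98 MHz.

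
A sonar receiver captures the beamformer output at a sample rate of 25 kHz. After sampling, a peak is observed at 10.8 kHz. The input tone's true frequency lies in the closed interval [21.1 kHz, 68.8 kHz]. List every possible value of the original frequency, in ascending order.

Frequencies that alias to 10.8 kHz are k·fs ± 10.8 kHz for integer k ≥ 0.
k=0: 10.8 kHz.
k=1: 14.2 kHz, 35.8 kHz.
k=2: 39.2 kHz, 60.8 kHz.
k=3: 64.2 kHz, 85.8 kHz.
k=4: 89.2 kHz, 110.8 kHz.
Within [21.1 kHz, 68.8 kHz]: 35.8 kHz, 39.2 kHz, 60.8 kHz, 64.2 kHz.

35.8 kHz, 39.2 kHz, 60.8 kHz, 64.2 kHz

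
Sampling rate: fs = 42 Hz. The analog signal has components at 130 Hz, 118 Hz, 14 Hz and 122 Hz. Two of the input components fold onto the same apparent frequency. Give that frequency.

4 Hz

fs/2 = 21 Hz.
130 Hz mod fs = 4 Hz.
4 Hz ≤ fs/2 = 21 Hz, appears at 4 Hz.
118 Hz mod fs = 34 Hz.
34 Hz > fs/2 = 21 Hz, folds to fs − 34 Hz = 8 Hz.
14 Hz ≤ fs/2 = 21 Hz, passes unchanged.
122 Hz mod fs = 38 Hz.
38 Hz > fs/2 = 21 Hz, folds to fs − 38 Hz = 4 Hz.
122 Hz and 130 Hz both map to 4 Hz.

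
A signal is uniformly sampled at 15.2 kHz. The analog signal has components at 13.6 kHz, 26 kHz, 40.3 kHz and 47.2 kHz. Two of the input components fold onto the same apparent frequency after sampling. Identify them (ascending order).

fs/2 = 7.6 kHz.
13.6 kHz > fs/2 = 7.6 kHz, folds to fs − 13.6 kHz = 1.6 kHz.
26 kHz mod fs = 10.8 kHz.
10.8 kHz > fs/2 = 7.6 kHz, folds to fs − 10.8 kHz = 4.4 kHz.
40.3 kHz mod fs = 9.9 kHz.
9.9 kHz > fs/2 = 7.6 kHz, folds to fs − 9.9 kHz = 5.3 kHz.
47.2 kHz mod fs = 1.6 kHz.
1.6 kHz ≤ fs/2 = 7.6 kHz, appears at 1.6 kHz.
13.6 kHz and 47.2 kHz both map to 1.6 kHz.

13.6 kHz, 47.2 kHz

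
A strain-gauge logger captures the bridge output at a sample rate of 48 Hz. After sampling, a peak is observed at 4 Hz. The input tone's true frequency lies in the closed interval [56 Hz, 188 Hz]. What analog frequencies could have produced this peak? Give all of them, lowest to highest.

92 Hz, 100 Hz, 140 Hz, 148 Hz, 188 Hz

Frequencies that alias to 4 Hz are k·fs ± 4 Hz for integer k ≥ 0.
k=0: 4 Hz.
k=1: 44 Hz, 52 Hz.
k=2: 92 Hz, 100 Hz.
k=3: 140 Hz, 148 Hz.
k=4: 188 Hz, 196 Hz.
k=5: 236 Hz, 244 Hz.
Within [56 Hz, 188 Hz]: 92 Hz, 100 Hz, 140 Hz, 148 Hz, 188 Hz.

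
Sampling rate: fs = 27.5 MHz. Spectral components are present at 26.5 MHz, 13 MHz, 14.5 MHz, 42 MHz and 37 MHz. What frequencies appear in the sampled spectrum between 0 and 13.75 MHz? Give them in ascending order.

1 MHz, 9.5 MHz, 13 MHz

fs/2 = 13.75 MHz.
26.5 MHz > fs/2 = 13.75 MHz, folds to fs − 26.5 MHz = 1 MHz.
13 MHz ≤ fs/2 = 13.75 MHz, passes unchanged.
14.5 MHz > fs/2 = 13.75 MHz, folds to fs − 14.5 MHz = 13 MHz.
42 MHz mod fs = 14.5 MHz.
14.5 MHz > fs/2 = 13.75 MHz, folds to fs − 14.5 MHz = 13 MHz.
37 MHz mod fs = 9.5 MHz.
9.5 MHz ≤ fs/2 = 13.75 MHz, appears at 9.5 MHz.
Distinct values: {1 MHz, 9.5 MHz, 13 MHz}.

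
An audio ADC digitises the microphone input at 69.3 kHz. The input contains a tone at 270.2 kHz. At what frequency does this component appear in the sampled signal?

270.2 kHz mod fs = 62.3 kHz.
62.3 kHz > fs/2 = 34.65 kHz, folds to fs − 62.3 kHz = 7 kHz.

7 kHz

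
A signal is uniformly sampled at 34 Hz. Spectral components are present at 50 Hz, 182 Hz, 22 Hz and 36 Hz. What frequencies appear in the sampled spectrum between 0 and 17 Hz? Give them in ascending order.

2 Hz, 12 Hz, 16 Hz

fs/2 = 17 Hz.
50 Hz mod fs = 16 Hz.
16 Hz ≤ fs/2 = 17 Hz, appears at 16 Hz.
182 Hz mod fs = 12 Hz.
12 Hz ≤ fs/2 = 17 Hz, appears at 12 Hz.
22 Hz > fs/2 = 17 Hz, folds to fs − 22 Hz = 12 Hz.
36 Hz mod fs = 2 Hz.
2 Hz ≤ fs/2 = 17 Hz, appears at 2 Hz.
Distinct values: {2 Hz, 12 Hz, 16 Hz}.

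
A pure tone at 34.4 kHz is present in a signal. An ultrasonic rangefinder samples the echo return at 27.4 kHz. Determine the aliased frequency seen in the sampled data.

7 kHz

34.4 kHz mod fs = 7 kHz.
7 kHz ≤ fs/2 = 13.7 kHz, appears at 7 kHz.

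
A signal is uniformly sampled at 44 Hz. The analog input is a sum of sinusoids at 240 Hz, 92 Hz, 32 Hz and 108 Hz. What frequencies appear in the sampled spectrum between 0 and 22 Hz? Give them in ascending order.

fs/2 = 22 Hz.
240 Hz mod fs = 20 Hz.
20 Hz ≤ fs/2 = 22 Hz, appears at 20 Hz.
92 Hz mod fs = 4 Hz.
4 Hz ≤ fs/2 = 22 Hz, appears at 4 Hz.
32 Hz > fs/2 = 22 Hz, folds to fs − 32 Hz = 12 Hz.
108 Hz mod fs = 20 Hz.
20 Hz ≤ fs/2 = 22 Hz, appears at 20 Hz.
Distinct values: {4 Hz, 12 Hz, 20 Hz}.

4 Hz, 12 Hz, 20 Hz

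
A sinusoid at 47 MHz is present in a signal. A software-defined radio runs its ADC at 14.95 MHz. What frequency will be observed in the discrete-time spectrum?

2.15 MHz

47 MHz mod fs = 2.15 MHz.
2.15 MHz ≤ fs/2 = 7.475 MHz, appears at 2.15 MHz.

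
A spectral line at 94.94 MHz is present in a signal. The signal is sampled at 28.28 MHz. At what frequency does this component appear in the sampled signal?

10.1 MHz

94.94 MHz mod fs = 10.1 MHz.
10.1 MHz ≤ fs/2 = 14.14 MHz, appears at 10.1 MHz.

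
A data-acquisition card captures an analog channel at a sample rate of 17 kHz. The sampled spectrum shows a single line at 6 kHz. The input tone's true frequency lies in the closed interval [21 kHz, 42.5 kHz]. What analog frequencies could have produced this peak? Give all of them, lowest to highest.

Frequencies that alias to 6 kHz are k·fs ± 6 kHz for integer k ≥ 0.
k=0: 6 kHz.
k=1: 11 kHz, 23 kHz.
k=2: 28 kHz, 40 kHz.
k=3: 45 kHz, 57 kHz.
Within [21 kHz, 42.5 kHz]: 23 kHz, 28 kHz, 40 kHz.

23 kHz, 28 kHz, 40 kHz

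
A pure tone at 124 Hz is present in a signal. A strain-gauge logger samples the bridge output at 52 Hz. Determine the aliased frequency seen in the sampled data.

20 Hz

124 Hz mod fs = 20 Hz.
20 Hz ≤ fs/2 = 26 Hz, appears at 20 Hz.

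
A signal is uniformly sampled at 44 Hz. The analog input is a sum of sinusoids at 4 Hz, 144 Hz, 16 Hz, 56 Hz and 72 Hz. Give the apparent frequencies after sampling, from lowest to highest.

fs/2 = 22 Hz.
4 Hz ≤ fs/2 = 22 Hz, passes unchanged.
144 Hz mod fs = 12 Hz.
12 Hz ≤ fs/2 = 22 Hz, appears at 12 Hz.
16 Hz ≤ fs/2 = 22 Hz, passes unchanged.
56 Hz mod fs = 12 Hz.
12 Hz ≤ fs/2 = 22 Hz, appears at 12 Hz.
72 Hz mod fs = 28 Hz.
28 Hz > fs/2 = 22 Hz, folds to fs − 28 Hz = 16 Hz.
Distinct values: {4 Hz, 12 Hz, 16 Hz}.

4 Hz, 12 Hz, 16 Hz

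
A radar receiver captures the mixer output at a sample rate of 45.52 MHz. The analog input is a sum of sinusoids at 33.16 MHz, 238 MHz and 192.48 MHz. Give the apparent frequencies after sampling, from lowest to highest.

fs/2 = 22.76 MHz.
33.16 MHz > fs/2 = 22.76 MHz, folds to fs − 33.16 MHz = 12.36 MHz.
238 MHz mod fs = 10.4 MHz.
10.4 MHz ≤ fs/2 = 22.76 MHz, appears at 10.4 MHz.
192.48 MHz mod fs = 10.4 MHz.
10.4 MHz ≤ fs/2 = 22.76 MHz, appears at 10.4 MHz.
Distinct values: {10.4 MHz, 12.36 MHz}.

10.4 MHz, 12.36 MHz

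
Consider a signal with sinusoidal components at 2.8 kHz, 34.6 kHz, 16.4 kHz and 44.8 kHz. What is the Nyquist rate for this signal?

Highest-frequency component: 44.8 kHz.
Nyquist rate = 2 × 44.8 kHz = 89.6 kHz.

89.6 kHz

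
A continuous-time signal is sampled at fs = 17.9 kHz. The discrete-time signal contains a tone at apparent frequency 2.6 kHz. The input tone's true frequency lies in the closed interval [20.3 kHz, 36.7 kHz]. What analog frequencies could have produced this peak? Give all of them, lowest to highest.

Frequencies that alias to 2.6 kHz are k·fs ± 2.6 kHz for integer k ≥ 0.
k=0: 2.6 kHz.
k=1: 15.3 kHz, 20.5 kHz.
k=2: 33.2 kHz, 38.4 kHz.
k=3: 51.1 kHz, 56.3 kHz.
Within [20.3 kHz, 36.7 kHz]: 20.5 kHz, 33.2 kHz.

20.5 kHz, 33.2 kHz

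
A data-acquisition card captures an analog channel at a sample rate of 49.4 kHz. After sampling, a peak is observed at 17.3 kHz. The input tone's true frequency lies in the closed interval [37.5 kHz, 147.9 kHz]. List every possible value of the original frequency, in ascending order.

66.7 kHz, 81.5 kHz, 116.1 kHz, 130.9 kHz

Frequencies that alias to 17.3 kHz are k·fs ± 17.3 kHz for integer k ≥ 0.
k=0: 17.3 kHz.
k=1: 32.1 kHz, 66.7 kHz.
k=2: 81.5 kHz, 116.1 kHz.
k=3: 130.9 kHz, 165.5 kHz.
k=4: 180.3 kHz, 214.9 kHz.
Within [37.5 kHz, 147.9 kHz]: 66.7 kHz, 81.5 kHz, 116.1 kHz, 130.9 kHz.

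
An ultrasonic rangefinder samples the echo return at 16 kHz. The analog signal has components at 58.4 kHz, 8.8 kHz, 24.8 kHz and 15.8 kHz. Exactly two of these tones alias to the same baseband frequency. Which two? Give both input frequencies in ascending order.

fs/2 = 8 kHz.
58.4 kHz mod fs = 10.4 kHz.
10.4 kHz > fs/2 = 8 kHz, folds to fs − 10.4 kHz = 5.6 kHz.
8.8 kHz > fs/2 = 8 kHz, folds to fs − 8.8 kHz = 7.2 kHz.
24.8 kHz mod fs = 8.8 kHz.
8.8 kHz > fs/2 = 8 kHz, folds to fs − 8.8 kHz = 7.2 kHz.
15.8 kHz > fs/2 = 8 kHz, folds to fs − 15.8 kHz = 0.2 kHz.
8.8 kHz and 24.8 kHz both map to 7.2 kHz.

8.8 kHz, 24.8 kHz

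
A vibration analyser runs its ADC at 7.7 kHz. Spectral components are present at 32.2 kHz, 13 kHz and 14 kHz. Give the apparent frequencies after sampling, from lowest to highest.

fs/2 = 3.85 kHz.
32.2 kHz mod fs = 1.4 kHz.
1.4 kHz ≤ fs/2 = 3.85 kHz, appears at 1.4 kHz.
13 kHz mod fs = 5.3 kHz.
5.3 kHz > fs/2 = 3.85 kHz, folds to fs − 5.3 kHz = 2.4 kHz.
14 kHz mod fs = 6.3 kHz.
6.3 kHz > fs/2 = 3.85 kHz, folds to fs − 6.3 kHz = 1.4 kHz.
Distinct values: {1.4 kHz, 2.4 kHz}.

1.4 kHz, 2.4 kHz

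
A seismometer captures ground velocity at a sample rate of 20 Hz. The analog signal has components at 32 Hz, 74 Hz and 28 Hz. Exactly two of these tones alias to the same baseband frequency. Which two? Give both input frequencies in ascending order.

28 Hz, 32 Hz

fs/2 = 10 Hz.
32 Hz mod fs = 12 Hz.
12 Hz > fs/2 = 10 Hz, folds to fs − 12 Hz = 8 Hz.
74 Hz mod fs = 14 Hz.
14 Hz > fs/2 = 10 Hz, folds to fs − 14 Hz = 6 Hz.
28 Hz mod fs = 8 Hz.
8 Hz ≤ fs/2 = 10 Hz, appears at 8 Hz.
28 Hz and 32 Hz both map to 8 Hz.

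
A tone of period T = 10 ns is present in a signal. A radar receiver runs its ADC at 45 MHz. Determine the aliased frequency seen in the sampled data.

T = 10 ns → f = 1/T = 100 MHz.
100 MHz mod fs = 10 MHz.
10 MHz ≤ fs/2 = 22.5 MHz, appears at 10 MHz.

10 MHz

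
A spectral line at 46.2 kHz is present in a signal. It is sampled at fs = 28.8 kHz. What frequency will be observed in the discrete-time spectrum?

46.2 kHz mod fs = 17.4 kHz.
17.4 kHz > fs/2 = 14.4 kHz, folds to fs − 17.4 kHz = 11.4 kHz.

11.4 kHz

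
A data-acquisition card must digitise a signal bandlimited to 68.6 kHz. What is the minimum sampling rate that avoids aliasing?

Nyquist rate = 2 × 68.6 kHz = 137.2 kHz.

137.2 kHz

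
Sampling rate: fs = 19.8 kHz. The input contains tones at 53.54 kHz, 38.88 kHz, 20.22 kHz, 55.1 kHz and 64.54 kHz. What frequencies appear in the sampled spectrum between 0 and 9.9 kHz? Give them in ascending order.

fs/2 = 9.9 kHz.
53.54 kHz mod fs = 13.94 kHz.
13.94 kHz > fs/2 = 9.9 kHz, folds to fs − 13.94 kHz = 5.86 kHz.
38.88 kHz mod fs = 19.08 kHz.
19.08 kHz > fs/2 = 9.9 kHz, folds to fs − 19.08 kHz = 0.72 kHz.
20.22 kHz mod fs = 0.42 kHz.
0.42 kHz ≤ fs/2 = 9.9 kHz, appears at 0.42 kHz.
55.1 kHz mod fs = 15.5 kHz.
15.5 kHz > fs/2 = 9.9 kHz, folds to fs − 15.5 kHz = 4.3 kHz.
64.54 kHz mod fs = 5.14 kHz.
5.14 kHz ≤ fs/2 = 9.9 kHz, appears at 5.14 kHz.
Distinct values: {0.42 kHz, 0.72 kHz, 4.3 kHz, 5.14 kHz, 5.86 kHz}.

0.42 kHz, 0.72 kHz, 4.3 kHz, 5.14 kHz, 5.86 kHz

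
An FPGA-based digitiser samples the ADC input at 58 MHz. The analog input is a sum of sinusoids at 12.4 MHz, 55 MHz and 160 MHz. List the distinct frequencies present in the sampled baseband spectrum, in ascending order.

fs/2 = 29 MHz.
12.4 MHz ≤ fs/2 = 29 MHz, passes unchanged.
55 MHz > fs/2 = 29 MHz, folds to fs − 55 MHz = 3 MHz.
160 MHz mod fs = 44 MHz.
44 MHz > fs/2 = 29 MHz, folds to fs − 44 MHz = 14 MHz.
Distinct values: {3 MHz, 12.4 MHz, 14 MHz}.

3 MHz, 12.4 MHz, 14 MHz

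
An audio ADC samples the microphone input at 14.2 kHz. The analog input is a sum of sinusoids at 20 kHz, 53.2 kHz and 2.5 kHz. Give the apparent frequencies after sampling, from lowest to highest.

fs/2 = 7.1 kHz.
20 kHz mod fs = 5.8 kHz.
5.8 kHz ≤ fs/2 = 7.1 kHz, appears at 5.8 kHz.
53.2 kHz mod fs = 10.6 kHz.
10.6 kHz > fs/2 = 7.1 kHz, folds to fs − 10.6 kHz = 3.6 kHz.
2.5 kHz ≤ fs/2 = 7.1 kHz, passes unchanged.
Distinct values: {2.5 kHz, 3.6 kHz, 5.8 kHz}.

2.5 kHz, 3.6 kHz, 5.8 kHz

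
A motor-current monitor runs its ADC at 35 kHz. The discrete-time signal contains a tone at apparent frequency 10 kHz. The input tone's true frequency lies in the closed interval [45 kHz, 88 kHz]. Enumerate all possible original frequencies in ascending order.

Frequencies that alias to 10 kHz are k·fs ± 10 kHz for integer k ≥ 0.
k=0: 10 kHz.
k=1: 25 kHz, 45 kHz.
k=2: 60 kHz, 80 kHz.
k=3: 95 kHz, 115 kHz.
Within [45 kHz, 88 kHz]: 45 kHz, 60 kHz, 80 kHz.

45 kHz, 60 kHz, 80 kHz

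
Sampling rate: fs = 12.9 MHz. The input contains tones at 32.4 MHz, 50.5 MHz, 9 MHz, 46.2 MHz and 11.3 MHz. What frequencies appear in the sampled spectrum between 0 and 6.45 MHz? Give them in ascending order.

1.1 MHz, 1.6 MHz, 3.9 MHz, 5.4 MHz, 6.3 MHz

fs/2 = 6.45 MHz.
32.4 MHz mod fs = 6.6 MHz.
6.6 MHz > fs/2 = 6.45 MHz, folds to fs − 6.6 MHz = 6.3 MHz.
50.5 MHz mod fs = 11.8 MHz.
11.8 MHz > fs/2 = 6.45 MHz, folds to fs − 11.8 MHz = 1.1 MHz.
9 MHz > fs/2 = 6.45 MHz, folds to fs − 9 MHz = 3.9 MHz.
46.2 MHz mod fs = 7.5 MHz.
7.5 MHz > fs/2 = 6.45 MHz, folds to fs − 7.5 MHz = 5.4 MHz.
11.3 MHz > fs/2 = 6.45 MHz, folds to fs − 11.3 MHz = 1.6 MHz.
Distinct values: {1.1 MHz, 1.6 MHz, 3.9 MHz, 5.4 MHz, 6.3 MHz}.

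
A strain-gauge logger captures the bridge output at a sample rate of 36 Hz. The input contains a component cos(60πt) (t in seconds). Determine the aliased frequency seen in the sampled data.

ω = 60π rad/s → f = ω/(2π) = 30 Hz.
30 Hz > fs/2 = 18 Hz, folds to fs − 30 Hz = 6 Hz.

6 Hz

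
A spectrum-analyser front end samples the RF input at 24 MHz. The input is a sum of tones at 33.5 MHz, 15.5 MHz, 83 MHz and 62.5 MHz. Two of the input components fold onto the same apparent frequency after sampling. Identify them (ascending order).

fs/2 = 12 MHz.
33.5 MHz mod fs = 9.5 MHz.
9.5 MHz ≤ fs/2 = 12 MHz, appears at 9.5 MHz.
15.5 MHz > fs/2 = 12 MHz, folds to fs − 15.5 MHz = 8.5 MHz.
83 MHz mod fs = 11 MHz.
11 MHz ≤ fs/2 = 12 MHz, appears at 11 MHz.
62.5 MHz mod fs = 14.5 MHz.
14.5 MHz > fs/2 = 12 MHz, folds to fs − 14.5 MHz = 9.5 MHz.
33.5 MHz and 62.5 MHz both map to 9.5 MHz.

33.5 MHz, 62.5 MHz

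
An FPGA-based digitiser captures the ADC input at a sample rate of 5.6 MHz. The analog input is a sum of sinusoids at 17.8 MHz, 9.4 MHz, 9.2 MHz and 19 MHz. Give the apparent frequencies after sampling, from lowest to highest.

1 MHz, 1.8 MHz, 2 MHz, 2.2 MHz

fs/2 = 2.8 MHz.
17.8 MHz mod fs = 1 MHz.
1 MHz ≤ fs/2 = 2.8 MHz, appears at 1 MHz.
9.4 MHz mod fs = 3.8 MHz.
3.8 MHz > fs/2 = 2.8 MHz, folds to fs − 3.8 MHz = 1.8 MHz.
9.2 MHz mod fs = 3.6 MHz.
3.6 MHz > fs/2 = 2.8 MHz, folds to fs − 3.6 MHz = 2 MHz.
19 MHz mod fs = 2.2 MHz.
2.2 MHz ≤ fs/2 = 2.8 MHz, appears at 2.2 MHz.
Distinct values: {1 MHz, 1.8 MHz, 2 MHz, 2.2 MHz}.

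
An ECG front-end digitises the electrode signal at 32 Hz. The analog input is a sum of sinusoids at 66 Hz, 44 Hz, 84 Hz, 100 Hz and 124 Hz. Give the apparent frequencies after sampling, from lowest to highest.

fs/2 = 16 Hz.
66 Hz mod fs = 2 Hz.
2 Hz ≤ fs/2 = 16 Hz, appears at 2 Hz.
44 Hz mod fs = 12 Hz.
12 Hz ≤ fs/2 = 16 Hz, appears at 12 Hz.
84 Hz mod fs = 20 Hz.
20 Hz > fs/2 = 16 Hz, folds to fs − 20 Hz = 12 Hz.
100 Hz mod fs = 4 Hz.
4 Hz ≤ fs/2 = 16 Hz, appears at 4 Hz.
124 Hz mod fs = 28 Hz.
28 Hz > fs/2 = 16 Hz, folds to fs − 28 Hz = 4 Hz.
Distinct values: {2 Hz, 4 Hz, 12 Hz}.

2 Hz, 4 Hz, 12 Hz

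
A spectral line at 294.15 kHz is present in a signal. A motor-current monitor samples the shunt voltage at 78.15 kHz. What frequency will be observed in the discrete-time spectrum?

294.15 kHz mod fs = 59.7 kHz.
59.7 kHz > fs/2 = 39.075 kHz, folds to fs − 59.7 kHz = 18.45 kHz.

18.45 kHz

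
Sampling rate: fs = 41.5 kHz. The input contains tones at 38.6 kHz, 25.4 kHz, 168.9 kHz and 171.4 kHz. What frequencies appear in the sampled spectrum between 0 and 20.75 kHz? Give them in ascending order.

2.9 kHz, 5.4 kHz, 16.1 kHz

fs/2 = 20.75 kHz.
38.6 kHz > fs/2 = 20.75 kHz, folds to fs − 38.6 kHz = 2.9 kHz.
25.4 kHz > fs/2 = 20.75 kHz, folds to fs − 25.4 kHz = 16.1 kHz.
168.9 kHz mod fs = 2.9 kHz.
2.9 kHz ≤ fs/2 = 20.75 kHz, appears at 2.9 kHz.
171.4 kHz mod fs = 5.4 kHz.
5.4 kHz ≤ fs/2 = 20.75 kHz, appears at 5.4 kHz.
Distinct values: {2.9 kHz, 5.4 kHz, 16.1 kHz}.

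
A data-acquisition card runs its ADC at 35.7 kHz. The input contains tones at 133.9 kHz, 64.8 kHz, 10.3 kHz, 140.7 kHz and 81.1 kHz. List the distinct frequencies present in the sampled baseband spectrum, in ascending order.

fs/2 = 17.85 kHz.
133.9 kHz mod fs = 26.8 kHz.
26.8 kHz > fs/2 = 17.85 kHz, folds to fs − 26.8 kHz = 8.9 kHz.
64.8 kHz mod fs = 29.1 kHz.
29.1 kHz > fs/2 = 17.85 kHz, folds to fs − 29.1 kHz = 6.6 kHz.
10.3 kHz ≤ fs/2 = 17.85 kHz, passes unchanged.
140.7 kHz mod fs = 33.6 kHz.
33.6 kHz > fs/2 = 17.85 kHz, folds to fs − 33.6 kHz = 2.1 kHz.
81.1 kHz mod fs = 9.7 kHz.
9.7 kHz ≤ fs/2 = 17.85 kHz, appears at 9.7 kHz.
Distinct values: {2.1 kHz, 6.6 kHz, 8.9 kHz, 9.7 kHz, 10.3 kHz}.

2.1 kHz, 6.6 kHz, 8.9 kHz, 9.7 kHz, 10.3 kHz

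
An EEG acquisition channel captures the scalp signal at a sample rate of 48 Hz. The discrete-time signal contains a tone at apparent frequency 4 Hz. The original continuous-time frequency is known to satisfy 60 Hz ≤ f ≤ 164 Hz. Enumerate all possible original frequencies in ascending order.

Frequencies that alias to 4 Hz are k·fs ± 4 Hz for integer k ≥ 0.
k=0: 4 Hz.
k=1: 44 Hz, 52 Hz.
k=2: 92 Hz, 100 Hz.
k=3: 140 Hz, 148 Hz.
k=4: 188 Hz, 196 Hz.
Within [60 Hz, 164 Hz]: 92 Hz, 100 Hz, 140 Hz, 148 Hz.

92 Hz, 100 Hz, 140 Hz, 148 Hz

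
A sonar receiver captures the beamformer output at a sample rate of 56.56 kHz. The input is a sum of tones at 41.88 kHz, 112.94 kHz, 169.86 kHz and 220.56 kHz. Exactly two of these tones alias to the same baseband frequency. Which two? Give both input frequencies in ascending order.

112.94 kHz, 169.86 kHz

fs/2 = 28.28 kHz.
41.88 kHz > fs/2 = 28.28 kHz, folds to fs − 41.88 kHz = 14.68 kHz.
112.94 kHz mod fs = 56.38 kHz.
56.38 kHz > fs/2 = 28.28 kHz, folds to fs − 56.38 kHz = 0.18 kHz.
169.86 kHz mod fs = 0.18 kHz.
0.18 kHz ≤ fs/2 = 28.28 kHz, appears at 0.18 kHz.
220.56 kHz mod fs = 50.88 kHz.
50.88 kHz > fs/2 = 28.28 kHz, folds to fs − 50.88 kHz = 5.68 kHz.
112.94 kHz and 169.86 kHz both map to 0.18 kHz.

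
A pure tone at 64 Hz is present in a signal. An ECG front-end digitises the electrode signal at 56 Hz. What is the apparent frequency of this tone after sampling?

8 Hz

64 Hz mod fs = 8 Hz.
8 Hz ≤ fs/2 = 28 Hz, appears at 8 Hz.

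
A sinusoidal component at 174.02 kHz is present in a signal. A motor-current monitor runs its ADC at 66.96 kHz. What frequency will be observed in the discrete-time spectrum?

174.02 kHz mod fs = 40.1 kHz.
40.1 kHz > fs/2 = 33.48 kHz, folds to fs − 40.1 kHz = 26.86 kHz.

26.86 kHz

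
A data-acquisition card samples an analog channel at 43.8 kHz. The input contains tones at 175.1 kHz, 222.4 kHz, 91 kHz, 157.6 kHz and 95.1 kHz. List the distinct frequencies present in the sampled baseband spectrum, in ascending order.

0.1 kHz, 3.4 kHz, 7.5 kHz, 17.6 kHz

fs/2 = 21.9 kHz.
175.1 kHz mod fs = 43.7 kHz.
43.7 kHz > fs/2 = 21.9 kHz, folds to fs − 43.7 kHz = 0.1 kHz.
222.4 kHz mod fs = 3.4 kHz.
3.4 kHz ≤ fs/2 = 21.9 kHz, appears at 3.4 kHz.
91 kHz mod fs = 3.4 kHz.
3.4 kHz ≤ fs/2 = 21.9 kHz, appears at 3.4 kHz.
157.6 kHz mod fs = 26.2 kHz.
26.2 kHz > fs/2 = 21.9 kHz, folds to fs − 26.2 kHz = 17.6 kHz.
95.1 kHz mod fs = 7.5 kHz.
7.5 kHz ≤ fs/2 = 21.9 kHz, appears at 7.5 kHz.
Distinct values: {0.1 kHz, 3.4 kHz, 7.5 kHz, 17.6 kHz}.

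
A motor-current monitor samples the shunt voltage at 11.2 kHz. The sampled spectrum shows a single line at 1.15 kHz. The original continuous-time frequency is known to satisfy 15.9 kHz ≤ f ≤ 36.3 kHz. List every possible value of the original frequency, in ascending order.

21.25 kHz, 23.55 kHz, 32.45 kHz, 34.75 kHz

Frequencies that alias to 1.15 kHz are k·fs ± 1.15 kHz for integer k ≥ 0.
k=0: 1.15 kHz.
k=1: 10.05 kHz, 12.35 kHz.
k=2: 21.25 kHz, 23.55 kHz.
k=3: 32.45 kHz, 34.75 kHz.
k=4: 43.65 kHz, 45.95 kHz.
Within [15.9 kHz, 36.3 kHz]: 21.25 kHz, 23.55 kHz, 32.45 kHz, 34.75 kHz.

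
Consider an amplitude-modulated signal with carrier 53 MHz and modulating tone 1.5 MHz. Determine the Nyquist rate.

109 MHz

AM sidebands sit at fc ± fm = 51.5 MHz and 54.5 MHz.
Highest-frequency component: 54.5 MHz.
Nyquist rate = 2 × 54.5 MHz = 109 MHz.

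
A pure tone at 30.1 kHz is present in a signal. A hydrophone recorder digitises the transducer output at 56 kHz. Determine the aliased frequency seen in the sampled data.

25.9 kHz

30.1 kHz > fs/2 = 28 kHz, folds to fs − 30.1 kHz = 25.9 kHz.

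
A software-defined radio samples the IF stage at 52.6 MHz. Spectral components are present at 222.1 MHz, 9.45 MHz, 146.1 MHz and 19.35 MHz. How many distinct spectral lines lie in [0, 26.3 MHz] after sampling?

fs/2 = 26.3 MHz.
222.1 MHz mod fs = 11.7 MHz.
11.7 MHz ≤ fs/2 = 26.3 MHz, appears at 11.7 MHz.
9.45 MHz ≤ fs/2 = 26.3 MHz, passes unchanged.
146.1 MHz mod fs = 40.9 MHz.
40.9 MHz > fs/2 = 26.3 MHz, folds to fs − 40.9 MHz = 11.7 MHz.
19.35 MHz ≤ fs/2 = 26.3 MHz, passes unchanged.
Distinct values: {9.45 MHz, 11.7 MHz, 19.35 MHz} → 3.

3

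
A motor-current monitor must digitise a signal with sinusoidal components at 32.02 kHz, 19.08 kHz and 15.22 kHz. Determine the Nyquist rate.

64.04 kHz

Highest-frequency component: 32.02 kHz.
Nyquist rate = 2 × 32.02 kHz = 64.04 kHz.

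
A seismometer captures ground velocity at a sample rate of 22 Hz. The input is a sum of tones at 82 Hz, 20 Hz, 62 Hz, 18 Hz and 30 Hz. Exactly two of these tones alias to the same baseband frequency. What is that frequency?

fs/2 = 11 Hz.
82 Hz mod fs = 16 Hz.
16 Hz > fs/2 = 11 Hz, folds to fs − 16 Hz = 6 Hz.
20 Hz > fs/2 = 11 Hz, folds to fs − 20 Hz = 2 Hz.
62 Hz mod fs = 18 Hz.
18 Hz > fs/2 = 11 Hz, folds to fs − 18 Hz = 4 Hz.
18 Hz > fs/2 = 11 Hz, folds to fs − 18 Hz = 4 Hz.
30 Hz mod fs = 8 Hz.
8 Hz ≤ fs/2 = 11 Hz, appears at 8 Hz.
18 Hz and 62 Hz both map to 4 Hz.

4 Hz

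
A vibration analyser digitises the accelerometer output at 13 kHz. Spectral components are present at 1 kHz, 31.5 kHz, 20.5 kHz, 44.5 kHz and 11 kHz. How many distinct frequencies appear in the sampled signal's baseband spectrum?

fs/2 = 6.5 kHz.
1 kHz ≤ fs/2 = 6.5 kHz, passes unchanged.
31.5 kHz mod fs = 5.5 kHz.
5.5 kHz ≤ fs/2 = 6.5 kHz, appears at 5.5 kHz.
20.5 kHz mod fs = 7.5 kHz.
7.5 kHz > fs/2 = 6.5 kHz, folds to fs − 7.5 kHz = 5.5 kHz.
44.5 kHz mod fs = 5.5 kHz.
5.5 kHz ≤ fs/2 = 6.5 kHz, appears at 5.5 kHz.
11 kHz > fs/2 = 6.5 kHz, folds to fs − 11 kHz = 2 kHz.
Distinct values: {1 kHz, 2 kHz, 5.5 kHz} → 3.

3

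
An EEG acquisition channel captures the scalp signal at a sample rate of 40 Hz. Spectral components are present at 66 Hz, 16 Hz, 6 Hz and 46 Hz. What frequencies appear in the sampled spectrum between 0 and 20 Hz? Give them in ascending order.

fs/2 = 20 Hz.
66 Hz mod fs = 26 Hz.
26 Hz > fs/2 = 20 Hz, folds to fs − 26 Hz = 14 Hz.
16 Hz ≤ fs/2 = 20 Hz, passes unchanged.
6 Hz ≤ fs/2 = 20 Hz, passes unchanged.
46 Hz mod fs = 6 Hz.
6 Hz ≤ fs/2 = 20 Hz, appears at 6 Hz.
Distinct values: {6 Hz, 14 Hz, 16 Hz}.

6 Hz, 14 Hz, 16 Hz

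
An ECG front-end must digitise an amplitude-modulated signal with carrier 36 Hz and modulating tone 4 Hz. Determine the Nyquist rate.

80 Hz

AM sidebands sit at fc ± fm = 32 Hz and 40 Hz.
Highest-frequency component: 40 Hz.
Nyquist rate = 2 × 40 Hz = 80 Hz.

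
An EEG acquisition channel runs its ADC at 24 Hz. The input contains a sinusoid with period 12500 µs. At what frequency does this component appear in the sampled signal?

T = 12500 µs → f = 1/T = 80 Hz.
80 Hz mod fs = 8 Hz.
8 Hz ≤ fs/2 = 12 Hz, appears at 8 Hz.

8 Hz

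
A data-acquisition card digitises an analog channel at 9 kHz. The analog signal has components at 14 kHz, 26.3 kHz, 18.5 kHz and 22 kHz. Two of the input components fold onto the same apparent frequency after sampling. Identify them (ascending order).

fs/2 = 4.5 kHz.
14 kHz mod fs = 5 kHz.
5 kHz > fs/2 = 4.5 kHz, folds to fs − 5 kHz = 4 kHz.
26.3 kHz mod fs = 8.3 kHz.
8.3 kHz > fs/2 = 4.5 kHz, folds to fs − 8.3 kHz = 0.7 kHz.
18.5 kHz mod fs = 0.5 kHz.
0.5 kHz ≤ fs/2 = 4.5 kHz, appears at 0.5 kHz.
22 kHz mod fs = 4 kHz.
4 kHz ≤ fs/2 = 4.5 kHz, appears at 4 kHz.
14 kHz and 22 kHz both map to 4 kHz.

14 kHz, 22 kHz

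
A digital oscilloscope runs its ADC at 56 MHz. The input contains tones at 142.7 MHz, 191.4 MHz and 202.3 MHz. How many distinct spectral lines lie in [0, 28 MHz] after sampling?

fs/2 = 28 MHz.
142.7 MHz mod fs = 30.7 MHz.
30.7 MHz > fs/2 = 28 MHz, folds to fs − 30.7 MHz = 25.3 MHz.
191.4 MHz mod fs = 23.4 MHz.
23.4 MHz ≤ fs/2 = 28 MHz, appears at 23.4 MHz.
202.3 MHz mod fs = 34.3 MHz.
34.3 MHz > fs/2 = 28 MHz, folds to fs − 34.3 MHz = 21.7 MHz.
Distinct values: {21.7 MHz, 23.4 MHz, 25.3 MHz} → 3.

3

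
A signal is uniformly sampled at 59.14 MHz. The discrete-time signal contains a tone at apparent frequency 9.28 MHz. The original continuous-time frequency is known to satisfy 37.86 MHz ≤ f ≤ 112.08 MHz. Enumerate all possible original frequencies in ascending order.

49.86 MHz, 68.42 MHz, 109 MHz

Frequencies that alias to 9.28 MHz are k·fs ± 9.28 MHz for integer k ≥ 0.
k=0: 9.28 MHz.
k=1: 49.86 MHz, 68.42 MHz.
k=2: 109 MHz, 127.56 MHz.
k=3: 168.14 MHz, 186.7 MHz.
Within [37.86 MHz, 112.08 MHz]: 49.86 MHz, 68.42 MHz, 109 MHz.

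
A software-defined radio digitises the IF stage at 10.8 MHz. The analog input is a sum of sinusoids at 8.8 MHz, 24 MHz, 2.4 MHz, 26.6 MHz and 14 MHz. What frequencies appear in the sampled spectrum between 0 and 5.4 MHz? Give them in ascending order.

fs/2 = 5.4 MHz.
8.8 MHz > fs/2 = 5.4 MHz, folds to fs − 8.8 MHz = 2 MHz.
24 MHz mod fs = 2.4 MHz.
2.4 MHz ≤ fs/2 = 5.4 MHz, appears at 2.4 MHz.
2.4 MHz ≤ fs/2 = 5.4 MHz, passes unchanged.
26.6 MHz mod fs = 5 MHz.
5 MHz ≤ fs/2 = 5.4 MHz, appears at 5 MHz.
14 MHz mod fs = 3.2 MHz.
3.2 MHz ≤ fs/2 = 5.4 MHz, appears at 3.2 MHz.
Distinct values: {2 MHz, 2.4 MHz, 3.2 MHz, 5 MHz}.

2 MHz, 2.4 MHz, 3.2 MHz, 5 MHz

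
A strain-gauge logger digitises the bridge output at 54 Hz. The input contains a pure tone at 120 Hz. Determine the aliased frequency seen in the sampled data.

12 Hz

120 Hz mod fs = 12 Hz.
12 Hz ≤ fs/2 = 27 Hz, appears at 12 Hz.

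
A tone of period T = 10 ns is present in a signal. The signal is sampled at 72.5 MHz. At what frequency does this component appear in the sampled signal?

T = 10 ns → f = 1/T = 100 MHz.
100 MHz mod fs = 27.5 MHz.
27.5 MHz ≤ fs/2 = 36.25 MHz, appears at 27.5 MHz.

27.5 MHz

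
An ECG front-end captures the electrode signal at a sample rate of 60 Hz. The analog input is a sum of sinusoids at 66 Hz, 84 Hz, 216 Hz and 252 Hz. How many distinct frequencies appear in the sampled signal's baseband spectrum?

3

fs/2 = 30 Hz.
66 Hz mod fs = 6 Hz.
6 Hz ≤ fs/2 = 30 Hz, appears at 6 Hz.
84 Hz mod fs = 24 Hz.
24 Hz ≤ fs/2 = 30 Hz, appears at 24 Hz.
216 Hz mod fs = 36 Hz.
36 Hz > fs/2 = 30 Hz, folds to fs − 36 Hz = 24 Hz.
252 Hz mod fs = 12 Hz.
12 Hz ≤ fs/2 = 30 Hz, appears at 12 Hz.
Distinct values: {6 Hz, 12 Hz, 24 Hz} → 3.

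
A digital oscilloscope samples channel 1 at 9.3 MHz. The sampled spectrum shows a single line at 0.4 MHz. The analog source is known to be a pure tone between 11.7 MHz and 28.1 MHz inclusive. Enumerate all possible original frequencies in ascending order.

Frequencies that alias to 0.4 MHz are k·fs ± 0.4 MHz for integer k ≥ 0.
k=0: 0.4 MHz.
k=1: 8.9 MHz, 9.7 MHz.
k=2: 18.2 MHz, 19 MHz.
k=3: 27.5 MHz, 28.3 MHz.
k=4: 36.8 MHz, 37.6 MHz.
Within [11.7 MHz, 28.1 MHz]: 18.2 MHz, 19 MHz, 27.5 MHz.

18.2 MHz, 19 MHz, 27.5 MHz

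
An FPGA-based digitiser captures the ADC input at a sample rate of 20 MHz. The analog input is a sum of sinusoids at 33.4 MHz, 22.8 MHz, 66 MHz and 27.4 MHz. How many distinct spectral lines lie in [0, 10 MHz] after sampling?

4

fs/2 = 10 MHz.
33.4 MHz mod fs = 13.4 MHz.
13.4 MHz > fs/2 = 10 MHz, folds to fs − 13.4 MHz = 6.6 MHz.
22.8 MHz mod fs = 2.8 MHz.
2.8 MHz ≤ fs/2 = 10 MHz, appears at 2.8 MHz.
66 MHz mod fs = 6 MHz.
6 MHz ≤ fs/2 = 10 MHz, appears at 6 MHz.
27.4 MHz mod fs = 7.4 MHz.
7.4 MHz ≤ fs/2 = 10 MHz, appears at 7.4 MHz.
Distinct values: {2.8 MHz, 6 MHz, 6.6 MHz, 7.4 MHz} → 4.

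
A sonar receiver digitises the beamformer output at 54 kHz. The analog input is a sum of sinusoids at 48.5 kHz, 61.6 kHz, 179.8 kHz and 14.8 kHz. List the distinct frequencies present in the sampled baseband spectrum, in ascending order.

5.5 kHz, 7.6 kHz, 14.8 kHz, 17.8 kHz

fs/2 = 27 kHz.
48.5 kHz > fs/2 = 27 kHz, folds to fs − 48.5 kHz = 5.5 kHz.
61.6 kHz mod fs = 7.6 kHz.
7.6 kHz ≤ fs/2 = 27 kHz, appears at 7.6 kHz.
179.8 kHz mod fs = 17.8 kHz.
17.8 kHz ≤ fs/2 = 27 kHz, appears at 17.8 kHz.
14.8 kHz ≤ fs/2 = 27 kHz, passes unchanged.
Distinct values: {5.5 kHz, 7.6 kHz, 14.8 kHz, 17.8 kHz}.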